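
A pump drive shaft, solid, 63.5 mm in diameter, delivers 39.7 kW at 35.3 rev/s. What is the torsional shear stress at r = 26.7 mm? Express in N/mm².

ω = 2π·35.3 = 221.8 rad/s, so T = P/ω = 39.7×10³ / 221.8 = 179.0 N·m.
J = πd⁴/32 = π(0.0635)⁴/32 = 1.596×10^-6 m⁴.
Shear stress varies linearly with radius: τ = T·r/J = 179.0 × 0.0267 / 1.596×10^-6 = 2.994×10^6 Pa.

2.99 N/mm²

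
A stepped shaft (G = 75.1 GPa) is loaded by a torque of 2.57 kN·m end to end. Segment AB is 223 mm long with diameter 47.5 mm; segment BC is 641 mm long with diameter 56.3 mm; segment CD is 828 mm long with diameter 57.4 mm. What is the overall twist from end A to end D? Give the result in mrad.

64.1 mrad

J_AB = π(0.0475)⁴/32 = 5.00×10^-7 m⁴; J_BC = π(0.0563)⁴/32 = 9.86×10^-7 m⁴; J_CD = π(0.0574)⁴/32 = 1.07×10^-6 m⁴.
θ = (T/G)·Σ L_i/J_i = (2570/75.1×10⁹)·(0.223/5.00×10^-7 + 0.641/9.86×10^-7 + 0.828/1.07×10^-6) = 0.06410 rad.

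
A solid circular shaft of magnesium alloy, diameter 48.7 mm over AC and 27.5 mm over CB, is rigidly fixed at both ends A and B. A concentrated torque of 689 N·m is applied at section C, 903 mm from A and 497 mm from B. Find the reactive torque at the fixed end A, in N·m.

Compatibility: T_A·a/J_AC = T_B·b/J_CB with T_A + T_B = T₀.
J_AC = 5.52×10^-7 m⁴, J_CB = 5.61×10^-8 m⁴, so T_A = T₀·(J_AC/a)/((J_AC/a)+(J_CB/b)) = 581.6 N·m, T_B = 107.4 N·m.

582 N·m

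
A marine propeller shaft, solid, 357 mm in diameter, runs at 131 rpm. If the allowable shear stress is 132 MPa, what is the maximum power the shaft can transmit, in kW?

J = πd⁴/32 = π(0.357)⁴/32 = 1.595×10^-3 m⁴.
T_max = τ_allow·J/r = 1.32×10^8 × 1.595×10^-3 / 0.178 = 1.179e6 N·m.
ω = 2π·131/60 = 13.72 rad/s, so P_max = T_max·ω = 1.618×10^7 W.

16200 kW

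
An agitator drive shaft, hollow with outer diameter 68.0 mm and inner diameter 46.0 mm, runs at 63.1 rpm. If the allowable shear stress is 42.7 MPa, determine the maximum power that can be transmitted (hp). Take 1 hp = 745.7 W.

J = π(d_o⁴ − d_i⁴)/32 = π(0.0680⁴ − 0.0460⁴)/32 = 1.660×10^-6 m⁴.
T_max = τ_allow·J/r = 4.27×10^7 × 1.660×10^-6 / 0.0340 = 2084 N·m.
ω = 2π·63.1/60 = 6.608 rad/s, so P_max = T_max·ω = 1.377×10^4 W.

18.5 hp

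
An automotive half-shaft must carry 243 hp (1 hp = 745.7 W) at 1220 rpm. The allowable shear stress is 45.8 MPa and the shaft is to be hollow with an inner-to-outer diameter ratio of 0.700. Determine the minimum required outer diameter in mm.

ω = 2π·1220/60 = 127.8 rad/s, so T = P/ω = 243×745.7 / 127.8 = 1418 N·m.
For a hollow shaft with d_i/d_o = 0.700: τ_max = 16T/(π d_o³ (1−k⁴)), so d_o = [16T/(π τ_allow (1−k⁴))]^(1/3) = [16·1418/(π·4.58×10^7·0.7599)]^(1/3) = 0.05921 m.

59.2 mm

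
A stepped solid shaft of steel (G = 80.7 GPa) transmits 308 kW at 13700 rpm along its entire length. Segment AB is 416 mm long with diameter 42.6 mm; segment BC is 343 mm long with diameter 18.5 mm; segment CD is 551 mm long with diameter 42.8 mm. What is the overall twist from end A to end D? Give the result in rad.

ω = 2π·13700/60 = 1435 rad/s, so T = P/ω = 308×10³ / 1435 = 214.7 N·m.
J_AB = π(0.0426)⁴/32 = 3.23×10^-7 m⁴; J_BC = π(0.0185)⁴/32 = 1.15×10^-8 m⁴; J_CD = π(0.0428)⁴/32 = 3.29×10^-7 m⁴.
θ = (T/G)·Σ L_i/J_i = (214.7/80.7×10⁹)·(0.416/3.23×10^-7 + 0.343/1.15×10^-8 + 0.551/3.29×10^-7) = 0.08722 rad.

0.0872 rad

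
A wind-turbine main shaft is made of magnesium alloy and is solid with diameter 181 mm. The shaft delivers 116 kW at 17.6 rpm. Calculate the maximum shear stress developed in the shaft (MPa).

ω = 2π·17.6/60 = 1.843 rad/s, so T = P/ω = 116×10³ / 1.843 = 62940 N·m.
J = πd⁴/32 = π(0.181)⁴/32 = 1.054×10^-4 m⁴.
τ_max = T·r/J = 62940 × 0.0905 / 1.054×10^-4 = 5.406×10^7 Pa.

54.1 MPa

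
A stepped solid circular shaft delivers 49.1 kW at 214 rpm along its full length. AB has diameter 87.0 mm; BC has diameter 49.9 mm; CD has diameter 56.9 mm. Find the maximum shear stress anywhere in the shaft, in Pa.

ω = 2π·214/60 = 22.41 rad/s, so T = P/ω = 49.1×10³ / 22.41 = 2191 N·m.
Under the same torque, τ_max = 16T/(πd³) is largest where d is smallest — segment BC (d = 49.9 mm).
τ_max = 16·2191/(π·(0.0499)³) = 8.981×10^7 Pa.

8.98e7 Pa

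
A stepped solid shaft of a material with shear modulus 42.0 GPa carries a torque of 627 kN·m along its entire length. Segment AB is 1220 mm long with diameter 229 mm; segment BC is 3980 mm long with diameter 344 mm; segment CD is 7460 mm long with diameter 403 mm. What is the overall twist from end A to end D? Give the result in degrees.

J_AB = π(0.229)⁴/32 = 2.70×10^-4 m⁴; J_BC = π(0.344)⁴/32 = 1.37×10^-3 m⁴; J_CD = π(0.403)⁴/32 = 2.59×10^-3 m⁴.
θ = (T/G)·Σ L_i/J_i = (627000/42.0×10⁹)·(1.22/2.70×10^-4 + 3.98/1.37×10^-3 + 7.46/2.59×10^-3) = 0.1537 rad.

8.81°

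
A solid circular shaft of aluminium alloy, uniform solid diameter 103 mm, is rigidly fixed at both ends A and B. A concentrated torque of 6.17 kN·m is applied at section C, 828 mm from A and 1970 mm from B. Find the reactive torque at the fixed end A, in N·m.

With uniform GJ and both ends fixed, compatibility θ_AC = θ_CB gives T_A·a = T_B·b, together with T_A + T_B = T₀.
T_A = T₀·b/(a+b) = 6170·1970/2798 = 4344 N·m; T_B = 1826 N·m.

4340 N·m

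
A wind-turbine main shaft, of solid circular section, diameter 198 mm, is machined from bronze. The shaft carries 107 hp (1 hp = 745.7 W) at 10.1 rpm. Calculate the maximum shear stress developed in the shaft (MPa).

ω = 2π·10.1/60 = 1.058 rad/s, so T = P/ω = 107×745.7 / 1.058 = 75440 N·m.
J = πd⁴/32 = π(0.198)⁴/32 = 1.509×10^-4 m⁴.
τ_max = T·r/J = 75440 × 0.0990 / 1.509×10^-4 = 4.950×10^7 Pa.

49.5 MPa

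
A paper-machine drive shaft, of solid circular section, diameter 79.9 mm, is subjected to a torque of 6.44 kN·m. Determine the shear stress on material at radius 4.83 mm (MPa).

7.77 MPa

J = πd⁴/32 = π(0.0799)⁴/32 = 4.001×10^-6 m⁴.
Shear stress varies linearly with radius: τ = T·r/J = 6440 × 0.00483 / 4.001×10^-6 = 7.774×10^6 Pa.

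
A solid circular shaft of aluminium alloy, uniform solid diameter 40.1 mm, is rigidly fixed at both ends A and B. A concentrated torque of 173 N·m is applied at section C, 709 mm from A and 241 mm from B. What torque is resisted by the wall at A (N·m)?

43.9 N·m

With uniform GJ and both ends fixed, compatibility θ_AC = θ_CB gives T_A·a = T_B·b, together with T_A + T_B = T₀.
T_A = T₀·b/(a+b) = 173.0·241/950.0 = 43.89 N·m; T_B = 129.1 N·m.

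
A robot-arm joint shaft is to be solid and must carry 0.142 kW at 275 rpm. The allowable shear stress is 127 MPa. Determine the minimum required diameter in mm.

ω = 2π·275/60 = 28.80 rad/s, so T = P/ω = 0.142×10³ / 28.80 = 4.931 N·m.
For a solid shaft τ_max = 16T/(πd³), so d = (16T/(π τ_allow))^(1/3) = (16·4.931/(π·1.27×10^8))^(1/3) = 0.005826 m.

5.83 mm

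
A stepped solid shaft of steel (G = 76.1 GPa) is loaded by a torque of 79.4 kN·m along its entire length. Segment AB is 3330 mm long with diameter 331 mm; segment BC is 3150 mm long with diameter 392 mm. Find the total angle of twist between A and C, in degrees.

0.250°

J_AB = π(0.331)⁴/32 = 1.18×10^-3 m⁴; J_BC = π(0.392)⁴/32 = 2.32×10^-3 m⁴.
θ = (T/G)·Σ L_i/J_i = (79400/76.1×10⁹)·(3.33/1.18×10^-3 + 3.15/2.32×10^-3) = 4.366×10^-3 rad.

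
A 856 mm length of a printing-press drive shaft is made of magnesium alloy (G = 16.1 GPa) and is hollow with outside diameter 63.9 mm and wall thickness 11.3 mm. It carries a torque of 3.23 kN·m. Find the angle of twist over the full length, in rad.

J = π(d_o⁴ − d_i⁴)/32 = π(0.0639⁴ − 0.0413⁴)/32 = 1.351×10^-6 m⁴.
θ = T·L/(G·J) = 3230 × 0.856 / (16.1×10⁹ × 1.351×10^-6) = 0.1271 rad.

0.127 rad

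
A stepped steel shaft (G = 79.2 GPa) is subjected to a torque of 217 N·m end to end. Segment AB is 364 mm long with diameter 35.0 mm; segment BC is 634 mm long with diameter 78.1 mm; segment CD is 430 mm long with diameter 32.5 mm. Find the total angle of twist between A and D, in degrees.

1.03°

J_AB = π(0.0350)⁴/32 = 1.47×10^-7 m⁴; J_BC = π(0.0781)⁴/32 = 3.65×10^-6 m⁴; J_CD = π(0.0325)⁴/32 = 1.10×10^-7 m⁴.
θ = (T/G)·Σ L_i/J_i = (217.0/79.2×10⁹)·(0.364/1.47×10^-7 + 0.634/3.65×10^-6 + 0.430/1.10×10^-7) = 0.01800 rad.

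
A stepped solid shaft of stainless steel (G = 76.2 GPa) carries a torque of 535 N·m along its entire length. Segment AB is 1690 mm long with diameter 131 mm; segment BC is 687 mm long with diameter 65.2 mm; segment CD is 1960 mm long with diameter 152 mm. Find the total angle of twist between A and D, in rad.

0.00339 rad

J_AB = π(0.131)⁴/32 = 2.89×10^-5 m⁴; J_BC = π(0.0652)⁴/32 = 1.77×10^-6 m⁴; J_CD = π(0.152)⁴/32 = 5.24×10^-5 m⁴.
θ = (T/G)·Σ L_i/J_i = (535.0/76.2×10⁹)·(1.69/2.89×10^-5 + 0.687/1.77×10^-6 + 1.96/5.24×10^-5) = 3.392×10^-3 rad.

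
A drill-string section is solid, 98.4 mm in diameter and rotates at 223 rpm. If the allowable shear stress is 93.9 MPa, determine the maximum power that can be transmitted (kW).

J = πd⁴/32 = π(0.0984)⁴/32 = 9.204×10^-6 m⁴.
T_max = τ_allow·J/r = 9.39×10^7 × 9.204×10^-6 / 0.0492 = 17570 N·m.
ω = 2π·223/60 = 23.35 rad/s, so P_max = T_max·ω = 4.102×10^5 W.

410 kW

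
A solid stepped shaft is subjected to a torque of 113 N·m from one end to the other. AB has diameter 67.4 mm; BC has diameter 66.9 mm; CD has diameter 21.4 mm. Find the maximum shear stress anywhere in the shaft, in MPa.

Under the same torque, τ_max = 16T/(πd³) is largest where d is smallest — segment CD (d = 21.4 mm).
τ_max = 16·113.0/(π·(0.0214)³) = 5.872×10^7 Pa.

58.7 MPa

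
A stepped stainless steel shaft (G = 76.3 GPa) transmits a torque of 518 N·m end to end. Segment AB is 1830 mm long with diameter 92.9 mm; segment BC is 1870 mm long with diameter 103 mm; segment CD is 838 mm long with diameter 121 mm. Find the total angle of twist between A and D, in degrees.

0.179°

J_AB = π(0.0929)⁴/32 = 7.31×10^-6 m⁴; J_BC = π(0.103)⁴/32 = 1.10×10^-5 m⁴; J_CD = π(0.121)⁴/32 = 2.10×10^-5 m⁴.
θ = (T/G)·Σ L_i/J_i = (518.0/76.3×10⁹)·(1.83/7.31×10^-6 + 1.87/1.10×10^-5 + 0.838/2.10×10^-5) = 3.118×10^-3 rad.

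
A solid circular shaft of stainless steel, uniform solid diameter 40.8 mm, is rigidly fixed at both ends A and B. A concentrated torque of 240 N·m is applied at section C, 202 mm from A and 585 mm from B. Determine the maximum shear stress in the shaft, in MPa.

With uniform GJ and both ends fixed, compatibility θ_AC = θ_CB gives T_A·a = T_B·b, together with T_A + T_B = T₀.
T_A = T₀·b/(a+b) = 240.0·585/787.0 = 178.4 N·m; T_B = 61.60 N·m.
τ in each portion: τ_AC = 1.34×10^7 Pa, τ_CB = 4.62×10^6 Pa; maximum is in AC.
τ_max = T_AC·r/J = 178.4·0.0204/2.72×10^-7 = 1.338×10^7 Pa.

13.4 MPa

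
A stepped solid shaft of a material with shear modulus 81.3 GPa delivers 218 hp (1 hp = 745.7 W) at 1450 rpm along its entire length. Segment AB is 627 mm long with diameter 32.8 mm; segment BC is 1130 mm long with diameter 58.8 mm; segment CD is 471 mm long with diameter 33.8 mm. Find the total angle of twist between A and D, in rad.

ω = 2π·1450/60 = 151.8 rad/s, so T = P/ω = 218×745.7 / 151.8 = 1071 N·m.
J_AB = π(0.0328)⁴/32 = 1.14×10^-7 m⁴; J_BC = π(0.0588)⁴/32 = 1.17×10^-6 m⁴; J_CD = π(0.0338)⁴/32 = 1.28×10^-7 m⁴.
θ = (T/G)·Σ L_i/J_i = (1071/81.3×10⁹)·(0.627/1.14×10^-7 + 1.13/1.17×10^-6 + 0.471/1.28×10^-7) = 0.1337 rad.

0.134 rad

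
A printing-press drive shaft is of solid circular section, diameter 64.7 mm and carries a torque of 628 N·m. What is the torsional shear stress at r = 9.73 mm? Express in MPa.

J = πd⁴/32 = π(0.0647)⁴/32 = 1.720×10^-6 m⁴.
Shear stress varies linearly with radius: τ = T·r/J = 628.0 × 0.00973 / 1.720×10^-6 = 3.552×10^6 Pa.

3.55 MPa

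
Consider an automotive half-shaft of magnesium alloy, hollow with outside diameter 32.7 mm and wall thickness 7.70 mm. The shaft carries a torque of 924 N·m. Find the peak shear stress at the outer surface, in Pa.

1.46e8 Pa

J = π(d_o⁴ − d_i⁴)/32 = π(0.0327⁴ − 0.0173⁴)/32 = 1.035×10^-7 m⁴.
τ_max = T·r/J = 924.0 × 0.0163 / 1.035×10^-7 = 1.460×10^8 Pa.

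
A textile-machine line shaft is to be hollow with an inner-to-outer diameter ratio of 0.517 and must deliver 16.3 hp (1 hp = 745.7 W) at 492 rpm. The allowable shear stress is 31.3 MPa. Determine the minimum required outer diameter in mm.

ω = 2π·492/60 = 51.52 rad/s, so T = P/ω = 16.3×745.7 / 51.52 = 235.9 N·m.
For a hollow shaft with d_i/d_o = 0.517: τ_max = 16T/(π d_o³ (1−k⁴)), so d_o = [16T/(π τ_allow (1−k⁴))]^(1/3) = [16·235.9/(π·3.13×10^7·0.9286)]^(1/3) = 0.03458 m.

34.6 mm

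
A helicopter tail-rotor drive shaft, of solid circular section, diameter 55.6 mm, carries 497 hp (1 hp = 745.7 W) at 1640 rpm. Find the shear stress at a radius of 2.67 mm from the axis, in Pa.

6.14e6 Pa

ω = 2π·1640/60 = 171.7 rad/s, so T = P/ω = 497×745.7 / 171.7 = 2158 N·m.
J = πd⁴/32 = π(0.0556)⁴/32 = 9.382×10^-7 m⁴.
Shear stress varies linearly with radius: τ = T·r/J = 2158 × 0.00267 / 9.382×10^-7 = 6.141×10^6 Pa.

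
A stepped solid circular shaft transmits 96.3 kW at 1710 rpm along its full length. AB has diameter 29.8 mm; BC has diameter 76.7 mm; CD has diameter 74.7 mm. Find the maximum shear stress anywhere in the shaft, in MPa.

103 MPa

ω = 2π·1710/60 = 179.1 rad/s, so T = P/ω = 96.3×10³ / 179.1 = 537.8 N·m.
Under the same torque, τ_max = 16T/(πd³) is largest where d is smallest — segment AB (d = 29.8 mm).
τ_max = 16·537.8/(π·(0.0298)³) = 1.035×10^8 Pa.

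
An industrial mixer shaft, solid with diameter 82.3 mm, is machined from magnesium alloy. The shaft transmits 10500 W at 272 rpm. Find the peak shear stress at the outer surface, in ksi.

0.488 ksi

ω = 2π·272/60 = 28.48 rad/s, so T = P/ω = 10500 / 28.48 = 368.6 N·m.
J = πd⁴/32 = π(0.0823)⁴/32 = 4.504×10^-6 m⁴.
τ_max = T·r/J = 368.6 × 0.0411 / 4.504×10^-6 = 3.368×10^6 Pa.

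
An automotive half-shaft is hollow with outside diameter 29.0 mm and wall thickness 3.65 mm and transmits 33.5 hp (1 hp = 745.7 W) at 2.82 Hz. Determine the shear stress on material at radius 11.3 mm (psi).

48500 psi

ω = 2π·2.82 = 17.72 rad/s, so T = P/ω = 33.5×745.7 / 17.72 = 1410 N·m.
J = π(d_o⁴ − d_i⁴)/32 = π(0.0290⁴ − 0.0217⁴)/32 = 4.767×10^-8 m⁴.
Shear stress varies linearly with radius: τ = T·r/J = 1410 × 0.0113 / 4.767×10^-8 = 3.342×10^8 Pa.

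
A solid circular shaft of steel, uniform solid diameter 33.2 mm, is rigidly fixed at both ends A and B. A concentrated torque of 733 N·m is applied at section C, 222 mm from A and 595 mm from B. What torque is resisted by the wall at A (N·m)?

With uniform GJ and both ends fixed, compatibility θ_AC = θ_CB gives T_A·a = T_B·b, together with T_A + T_B = T₀.
T_A = T₀·b/(a+b) = 733.0·595/817.0 = 533.8 N·m; T_B = 199.2 N·m.

534 N·m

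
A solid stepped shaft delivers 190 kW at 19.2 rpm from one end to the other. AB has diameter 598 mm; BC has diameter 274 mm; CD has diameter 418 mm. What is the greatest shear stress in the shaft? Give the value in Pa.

ω = 2π·19.2/60 = 2.011 rad/s, so T = P/ω = 190×10³ / 2.011 = 94500 N·m.
Under the same torque, τ_max = 16T/(πd³) is largest where d is smallest — segment BC (d = 274 mm).
τ_max = 16·94500/(π·(0.274)³) = 2.340×10^7 Pa.

2.34e7 Pa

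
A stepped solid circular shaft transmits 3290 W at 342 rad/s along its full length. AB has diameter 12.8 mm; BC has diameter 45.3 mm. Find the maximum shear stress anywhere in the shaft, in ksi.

3.39 ksi

ω = 342 rad/s, so T = P/ω = 3290 / 342.0 = 9.620 N·m.
Under the same torque, τ_max = 16T/(πd³) is largest where d is smallest — segment AB (d = 12.8 mm).
τ_max = 16·9.620/(π·(0.0128)³) = 2.336×10^7 Pa.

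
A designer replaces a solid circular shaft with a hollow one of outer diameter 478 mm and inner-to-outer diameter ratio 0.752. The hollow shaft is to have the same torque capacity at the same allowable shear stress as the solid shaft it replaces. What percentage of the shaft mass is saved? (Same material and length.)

Equal τ_max and T ⇒ the solid shaft needs d_s³ = d_o³(1−k⁴), so d_s = 478·(1−0.752⁴)^(1/3) = 420.4 mm.
Area ratio A_h/A_s = d_o²(1−k²)/d_s² = (1−k²)/(1−k⁴)^(2/3) = 0.5618.
Mass saving = 1 − 0.5618 = 43.8 %.

43.8 %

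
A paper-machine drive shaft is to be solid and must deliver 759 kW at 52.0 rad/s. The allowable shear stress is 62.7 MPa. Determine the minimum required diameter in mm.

106 mm

ω = 52.0 rad/s, so T = P/ω = 759×10³ / 52.00 = 14600 N·m.
For a solid shaft τ_max = 16T/(πd³), so d = (16T/(π τ_allow))^(1/3) = (16·14600/(π·6.27×10^7))^(1/3) = 0.1058 m.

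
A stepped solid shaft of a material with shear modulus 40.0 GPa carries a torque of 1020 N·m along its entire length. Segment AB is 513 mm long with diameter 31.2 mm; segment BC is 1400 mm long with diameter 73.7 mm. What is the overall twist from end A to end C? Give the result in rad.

J_AB = π(0.0312)⁴/32 = 9.30×10^-8 m⁴; J_BC = π(0.0737)⁴/32 = 2.90×10^-6 m⁴.
θ = (T/G)·Σ L_i/J_i = (1020/40.0×10⁹)·(0.513/9.30×10^-8 + 1.40/2.90×10^-6) = 0.1529 rad.

0.153 rad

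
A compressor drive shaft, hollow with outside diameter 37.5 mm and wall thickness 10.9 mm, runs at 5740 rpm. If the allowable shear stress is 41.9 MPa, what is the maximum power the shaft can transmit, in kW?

253 kW

J = π(d_o⁴ − d_i⁴)/32 = π(0.0375⁴ − 0.0157⁴)/32 = 1.882×10^-7 m⁴.
T_max = τ_allow·J/r = 4.19×10^7 × 1.882×10^-7 / 0.0187 = 420.5 N·m.
ω = 2π·5740/60 = 601.1 rad/s, so P_max = T_max·ω = 2.528×10^5 W.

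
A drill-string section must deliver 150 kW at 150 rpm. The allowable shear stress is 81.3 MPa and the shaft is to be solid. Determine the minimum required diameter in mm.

ω = 2π·150/60 = 15.71 rad/s, so T = P/ω = 150×10³ / 15.71 = 9549 N·m.
For a solid shaft τ_max = 16T/(πd³), so d = (16T/(π τ_allow))^(1/3) = (16·9549/(π·8.13×10^7))^(1/3) = 0.08426 m.

84.3 mm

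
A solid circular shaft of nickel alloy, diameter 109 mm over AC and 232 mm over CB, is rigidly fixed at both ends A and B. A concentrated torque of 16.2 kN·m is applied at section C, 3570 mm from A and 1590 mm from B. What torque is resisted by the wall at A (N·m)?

Compatibility: T_A·a/J_AC = T_B·b/J_CB with T_A + T_B = T₀.
J_AC = 1.39×10^-5 m⁴, J_CB = 2.84×10^-4 m⁴, so T_A = T₀·(J_AC/a)/((J_AC/a)+(J_CB/b)) = 344.1 N·m, T_B = 15860 N·m.

344 N·m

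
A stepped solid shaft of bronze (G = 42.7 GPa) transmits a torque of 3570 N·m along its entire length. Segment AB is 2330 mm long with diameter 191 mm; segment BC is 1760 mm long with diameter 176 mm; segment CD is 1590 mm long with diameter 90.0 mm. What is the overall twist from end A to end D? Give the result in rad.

J_AB = π(0.191)⁴/32 = 1.31×10^-4 m⁴; J_BC = π(0.176)⁴/32 = 9.42×10^-5 m⁴; J_CD = π(0.0900)⁴/32 = 6.44×10^-6 m⁴.
θ = (T/G)·Σ L_i/J_i = (3570/42.7×10⁹)·(2.33/1.31×10^-4 + 1.76/9.42×10^-5 + 1.59/6.44×10^-6) = 0.02369 rad.

0.0237 rad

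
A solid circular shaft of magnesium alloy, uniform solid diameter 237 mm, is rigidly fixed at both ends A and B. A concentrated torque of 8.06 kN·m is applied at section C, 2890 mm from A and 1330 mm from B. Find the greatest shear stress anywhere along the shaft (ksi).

With uniform GJ and both ends fixed, compatibility θ_AC = θ_CB gives T_A·a = T_B·b, together with T_A + T_B = T₀.
T_A = T₀·b/(a+b) = 8060·1330/4220 = 2540 N·m; T_B = 5520 N·m.
τ in each portion: τ_AC = 9.72×10^5 Pa, τ_CB = 2.11×10^6 Pa; maximum is in CB.
τ_max = T_CB·r/J = 5520·0.118/3.10×10^-4 = 2.112×10^6 Pa.

0.306 ksi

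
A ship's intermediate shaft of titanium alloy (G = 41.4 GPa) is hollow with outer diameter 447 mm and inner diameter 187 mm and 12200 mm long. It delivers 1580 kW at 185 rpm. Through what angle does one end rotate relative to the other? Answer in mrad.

6.33 mrad

ω = 2π·185/60 = 19.37 rad/s, so T = P/ω = 1580×10³ / 19.37 = 81560 N·m.
J = π(d_o⁴ − d_i⁴)/32 = π(0.447⁴ − 0.187⁴)/32 = 3.799×10^-3 m⁴.
θ = T·L/(G·J) = 81560 × 12.2 / (41.4×10⁹ × 3.799×10^-3) = 6.326×10^-3 rad.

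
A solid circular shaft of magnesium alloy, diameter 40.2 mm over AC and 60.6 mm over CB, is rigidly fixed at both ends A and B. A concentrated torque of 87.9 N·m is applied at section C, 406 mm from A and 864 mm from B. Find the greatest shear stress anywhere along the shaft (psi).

Compatibility: T_A·a/J_AC = T_B·b/J_CB with T_A + T_B = T₀.
J_AC = 2.56×10^-7 m⁴, J_CB = 1.32×10^-6 m⁴, so T_A = T₀·(J_AC/a)/((J_AC/a)+(J_CB/b)) = 25.65 N·m, T_B = 62.25 N·m.
τ in each portion: τ_AC = 2.01×10^6 Pa, τ_CB = 1.42×10^6 Pa; maximum is in AC.
τ_max = T_AC·r/J = 25.65·0.0201/2.56×10^-7 = 2.011×10^6 Pa.

292 psi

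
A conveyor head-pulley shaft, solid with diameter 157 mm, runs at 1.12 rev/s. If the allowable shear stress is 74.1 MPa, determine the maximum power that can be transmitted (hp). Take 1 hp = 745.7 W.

J = πd⁴/32 = π(0.157)⁴/32 = 5.965×10^-5 m⁴.
T_max = τ_allow·J/r = 7.41×10^7 × 5.965×10^-5 / 0.0785 = 56310 N·m.
ω = 2π·1.12 = 7.037 rad/s, so P_max = T_max·ω = 3.962×10^5 W.

531 hp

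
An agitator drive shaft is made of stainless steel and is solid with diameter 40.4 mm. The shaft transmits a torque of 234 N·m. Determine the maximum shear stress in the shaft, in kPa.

18100 kPa

J = πd⁴/32 = π(0.0404)⁴/32 = 2.615×10^-7 m⁴.
τ_max = T·r/J = 234.0 × 0.0202 / 2.615×10^-7 = 1.807×10^7 Pa.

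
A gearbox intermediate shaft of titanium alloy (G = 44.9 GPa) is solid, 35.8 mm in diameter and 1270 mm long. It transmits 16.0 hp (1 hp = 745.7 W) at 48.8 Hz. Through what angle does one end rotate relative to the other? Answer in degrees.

0.391°

ω = 2π·48.8 = 306.6 rad/s, so T = P/ω = 16.0×745.7 / 306.6 = 38.91 N·m.
J = πd⁴/32 = π(0.0358)⁴/32 = 1.613×10^-7 m⁴.
θ = T·L/(G·J) = 38.91 × 1.27 / (44.9×10⁹ × 1.613×10^-7) = 6.825×10^-3 rad.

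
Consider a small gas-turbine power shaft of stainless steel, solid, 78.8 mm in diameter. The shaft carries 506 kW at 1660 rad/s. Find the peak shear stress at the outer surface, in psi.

ω = 1660 rad/s, so T = P/ω = 506×10³ / 1660 = 304.8 N·m.
J = πd⁴/32 = π(0.0788)⁴/32 = 3.785×10^-6 m⁴.
τ_max = T·r/J = 304.8 × 0.0394 / 3.785×10^-6 = 3.173×10^6 Pa.

460 psi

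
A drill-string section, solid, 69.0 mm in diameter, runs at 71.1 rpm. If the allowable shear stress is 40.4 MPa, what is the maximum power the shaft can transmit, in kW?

J = πd⁴/32 = π(0.0690)⁴/32 = 2.225×10^-6 m⁴.
T_max = τ_allow·J/r = 4.04×10^7 × 2.225×10^-6 / 0.0345 = 2606 N·m.
ω = 2π·71.1/60 = 7.446 rad/s, so P_max = T_max·ω = 1.940×10^4 W.

19.4 kW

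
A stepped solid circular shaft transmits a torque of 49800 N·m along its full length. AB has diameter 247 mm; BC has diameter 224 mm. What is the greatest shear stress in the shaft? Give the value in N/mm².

22.6 N/mm²

Under the same torque, τ_max = 16T/(πd³) is largest where d is smallest — segment BC (d = 224 mm).
τ_max = 16·49800/(π·(0.224)³) = 2.257×10^7 Pa.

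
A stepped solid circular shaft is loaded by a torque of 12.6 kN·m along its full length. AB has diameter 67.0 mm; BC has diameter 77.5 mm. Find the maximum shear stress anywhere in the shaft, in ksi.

30.9 ksi

Under the same torque, τ_max = 16T/(πd³) is largest where d is smallest — segment AB (d = 67.0 mm).
τ_max = 16·12600/(π·(0.0670)³) = 2.134×10^8 Pa.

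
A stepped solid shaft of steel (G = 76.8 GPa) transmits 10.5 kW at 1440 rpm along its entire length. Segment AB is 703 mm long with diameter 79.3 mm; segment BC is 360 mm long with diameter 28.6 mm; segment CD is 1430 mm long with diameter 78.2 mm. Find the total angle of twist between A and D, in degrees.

0.314°

ω = 2π·1440/60 = 150.8 rad/s, so T = P/ω = 10.5×10³ / 150.8 = 69.63 N·m.
J_AB = π(0.0793)⁴/32 = 3.88×10^-6 m⁴; J_BC = π(0.0286)⁴/32 = 6.57×10^-8 m⁴; J_CD = π(0.0782)⁴/32 = 3.67×10^-6 m⁴.
θ = (T/G)·Σ L_i/J_i = (69.63/76.8×10⁹)·(0.703/3.88×10^-6 + 0.360/6.57×10^-8 + 1.43/3.67×10^-6) = 5.486×10^-3 rad.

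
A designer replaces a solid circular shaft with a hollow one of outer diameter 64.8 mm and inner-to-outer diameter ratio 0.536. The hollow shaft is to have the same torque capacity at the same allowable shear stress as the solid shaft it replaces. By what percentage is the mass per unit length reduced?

Equal τ_max and T ⇒ the solid shaft needs d_s³ = d_o³(1−k⁴), so d_s = 64.8·(1−0.536⁴)^(1/3) = 62.97 mm.
Area ratio A_h/A_s = d_o²(1−k²)/d_s² = (1−k²)/(1−k⁴)^(2/3) = 0.7548.
Mass saving = 1 − 0.7548 = 24.5 %.

24.5 %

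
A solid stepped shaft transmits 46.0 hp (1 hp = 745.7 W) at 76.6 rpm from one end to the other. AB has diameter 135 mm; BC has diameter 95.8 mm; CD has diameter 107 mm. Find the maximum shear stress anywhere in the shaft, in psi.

ω = 2π·76.6/60 = 8.022 rad/s, so T = P/ω = 46.0×745.7 / 8.022 = 4276 N·m.
Under the same torque, τ_max = 16T/(πd³) is largest where d is smallest — segment BC (d = 95.8 mm).
τ_max = 16·4276/(π·(0.0958)³) = 2.477×10^7 Pa.

3590 psi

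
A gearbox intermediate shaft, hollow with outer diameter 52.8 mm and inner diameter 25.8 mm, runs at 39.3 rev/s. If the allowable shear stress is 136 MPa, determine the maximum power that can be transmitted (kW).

J = π(d_o⁴ − d_i⁴)/32 = π(0.0528⁴ − 0.0258⁴)/32 = 7.195×10^-7 m⁴.
T_max = τ_allow·J/r = 1.36×10^8 × 7.195×10^-7 / 0.0264 = 3707 N·m.
ω = 2π·39.3 = 246.9 rad/s, so P_max = T_max·ω = 9.153×10^5 W.

915 kW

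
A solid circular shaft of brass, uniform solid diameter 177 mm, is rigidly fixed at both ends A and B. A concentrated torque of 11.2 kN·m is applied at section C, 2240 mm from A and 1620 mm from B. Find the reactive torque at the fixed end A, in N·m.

With uniform GJ and both ends fixed, compatibility θ_AC = θ_CB gives T_A·a = T_B·b, together with T_A + T_B = T₀.
T_A = T₀·b/(a+b) = 11200·1620/3860 = 4701 N·m; T_B = 6499 N·m.

4700 N·m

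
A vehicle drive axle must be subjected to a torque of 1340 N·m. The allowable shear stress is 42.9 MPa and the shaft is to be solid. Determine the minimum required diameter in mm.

For a solid shaft τ_max = 16T/(πd³), so d = (16T/(π τ_allow))^(1/3) = (16·1340/(π·4.29×10^7))^(1/3) = 0.05418 m.

54.2 mm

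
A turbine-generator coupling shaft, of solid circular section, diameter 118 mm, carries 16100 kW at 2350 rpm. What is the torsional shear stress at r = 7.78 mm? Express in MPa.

ω = 2π·2350/60 = 246.1 rad/s, so T = P/ω = 16100×10³ / 246.1 = 65420 N·m.
J = πd⁴/32 = π(0.118)⁴/32 = 1.903×10^-5 m⁴.
Shear stress varies linearly with radius: τ = T·r/J = 65420 × 0.00778 / 1.903×10^-5 = 2.674×10^7 Pa.

26.7 MPa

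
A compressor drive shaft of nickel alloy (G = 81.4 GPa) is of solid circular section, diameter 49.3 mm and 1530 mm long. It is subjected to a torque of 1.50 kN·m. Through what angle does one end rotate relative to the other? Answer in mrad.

J = πd⁴/32 = π(0.0493)⁴/32 = 5.799×10^-7 m⁴.
θ = T·L/(G·J) = 1500 × 1.53 / (81.4×10⁹ × 5.799×10^-7) = 0.04862 rad.

48.6 mrad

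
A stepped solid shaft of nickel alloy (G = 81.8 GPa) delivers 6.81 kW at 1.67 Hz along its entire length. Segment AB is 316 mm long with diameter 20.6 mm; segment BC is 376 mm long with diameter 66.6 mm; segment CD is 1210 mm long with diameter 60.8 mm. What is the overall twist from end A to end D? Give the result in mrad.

151 mrad

ω = 2π·1.67 = 10.49 rad/s, so T = P/ω = 6.81×10³ / 10.49 = 649.0 N·m.
J_AB = π(0.0206)⁴/32 = 1.77×10^-8 m⁴; J_BC = π(0.0666)⁴/32 = 1.93×10^-6 m⁴; J_CD = π(0.0608)⁴/32 = 1.34×10^-6 m⁴.
θ = (T/G)·Σ L_i/J_i = (649.0/81.8×10⁹)·(0.316/1.77×10^-8 + 0.376/1.93×10^-6 + 1.21/1.34×10^-6) = 0.1505 rad.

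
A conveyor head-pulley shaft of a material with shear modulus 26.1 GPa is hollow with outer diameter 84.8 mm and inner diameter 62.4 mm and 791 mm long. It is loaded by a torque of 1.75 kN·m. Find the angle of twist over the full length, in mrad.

14.8 mrad

J = π(d_o⁴ − d_i⁴)/32 = π(0.0848⁴ − 0.0624⁴)/32 = 3.588×10^-6 m⁴.
θ = T·L/(G·J) = 1750 × 0.791 / (26.1×10⁹ × 3.588×10^-6) = 0.01478 rad.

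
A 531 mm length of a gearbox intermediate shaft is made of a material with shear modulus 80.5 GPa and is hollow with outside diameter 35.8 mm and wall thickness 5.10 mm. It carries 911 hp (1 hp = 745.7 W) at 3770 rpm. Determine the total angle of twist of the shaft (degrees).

5.46°

ω = 2π·3770/60 = 394.8 rad/s, so T = P/ω = 911×745.7 / 394.8 = 1721 N·m.
J = π(d_o⁴ − d_i⁴)/32 = π(0.0358⁴ − 0.0256⁴)/32 = 1.191×10^-7 m⁴.
θ = T·L/(G·J) = 1721 × 0.531 / (80.5×10⁹ × 1.191×10^-7) = 0.09530 rad.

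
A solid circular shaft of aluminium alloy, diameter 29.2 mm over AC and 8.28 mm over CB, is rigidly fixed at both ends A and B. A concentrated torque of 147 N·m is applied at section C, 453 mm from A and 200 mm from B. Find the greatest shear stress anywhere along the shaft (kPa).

Compatibility: T_A·a/J_AC = T_B·b/J_CB with T_A + T_B = T₀.
J_AC = 7.14×10^-8 m⁴, J_CB = 4.61×10^-10 m⁴, so T_A = T₀·(J_AC/a)/((J_AC/a)+(J_CB/b)) = 144.9 N·m, T_B = 2.122 N·m.
τ in each portion: τ_AC = 2.96×10^7 Pa, τ_CB = 1.90×10^7 Pa; maximum is in AC.
τ_max = T_AC·r/J = 144.9·0.0146/7.14×10^-8 = 2.964×10^7 Pa.

29600 kPa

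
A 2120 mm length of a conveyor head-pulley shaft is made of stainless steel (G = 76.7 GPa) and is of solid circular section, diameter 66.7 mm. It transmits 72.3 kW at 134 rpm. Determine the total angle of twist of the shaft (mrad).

ω = 2π·134/60 = 14.03 rad/s, so T = P/ω = 72.3×10³ / 14.03 = 5152 N·m.
J = πd⁴/32 = π(0.0667)⁴/32 = 1.943×10^-6 m⁴.
θ = T·L/(G·J) = 5152 × 2.12 / (76.7×10⁹ × 1.943×10^-6) = 0.07329 rad.

73.3 mrad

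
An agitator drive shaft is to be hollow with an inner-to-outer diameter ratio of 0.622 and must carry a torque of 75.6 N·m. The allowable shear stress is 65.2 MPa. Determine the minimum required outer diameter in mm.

For a hollow shaft with d_i/d_o = 0.622: τ_max = 16T/(π d_o³ (1−k⁴)), so d_o = [16T/(π τ_allow (1−k⁴))]^(1/3) = [16·75.60/(π·6.52×10^7·0.8503)]^(1/3) = 0.01908 m.

19.1 mm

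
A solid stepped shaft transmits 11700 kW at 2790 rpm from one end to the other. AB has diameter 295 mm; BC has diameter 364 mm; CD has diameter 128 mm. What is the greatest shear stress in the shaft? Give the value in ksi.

ω = 2π·2790/60 = 292.2 rad/s, so T = P/ω = 11700×10³ / 292.2 = 40050 N·m.
Under the same torque, τ_max = 16T/(πd³) is largest where d is smallest — segment CD (d = 128 mm).
τ_max = 16·40050/(π·(0.128)³) = 9.725×10^7 Pa.

14.1 ksi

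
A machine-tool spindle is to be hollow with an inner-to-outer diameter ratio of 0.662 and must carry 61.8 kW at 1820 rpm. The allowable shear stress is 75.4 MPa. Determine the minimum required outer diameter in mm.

ω = 2π·1820/60 = 190.6 rad/s, so T = P/ω = 61.8×10³ / 190.6 = 324.3 N·m.
For a hollow shaft with d_i/d_o = 0.662: τ_max = 16T/(π d_o³ (1−k⁴)), so d_o = [16T/(π τ_allow (1−k⁴))]^(1/3) = [16·324.3/(π·7.54×10^7·0.8079)]^(1/3) = 0.03004 m.

30.0 mm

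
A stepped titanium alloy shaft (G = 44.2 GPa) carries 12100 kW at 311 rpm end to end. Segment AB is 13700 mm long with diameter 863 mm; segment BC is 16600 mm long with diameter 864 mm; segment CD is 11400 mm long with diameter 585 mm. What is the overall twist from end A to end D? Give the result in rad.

0.0130 rad

ω = 2π·311/60 = 32.57 rad/s, so T = P/ω = 12100×10³ / 32.57 = 371500 N·m.
J_AB = π(0.863)⁴/32 = 0.0545 m⁴; J_BC = π(0.864)⁴/32 = 0.0547 m⁴; J_CD = π(0.585)⁴/32 = 0.0115 m⁴.
θ = (T/G)·Σ L_i/J_i = (371500/44.2×10⁹)·(13.7/0.0545 + 16.6/0.0547 + 11.4/0.0115) = 0.01300 rad.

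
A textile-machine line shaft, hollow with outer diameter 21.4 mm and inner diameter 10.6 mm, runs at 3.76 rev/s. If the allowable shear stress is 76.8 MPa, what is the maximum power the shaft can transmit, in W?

3280 W

J = π(d_o⁴ − d_i⁴)/32 = π(0.0214⁴ − 0.0106⁴)/32 = 1.935×10^-8 m⁴.
T_max = τ_allow·J/r = 7.68×10^7 × 1.935×10^-8 / 0.0107 = 138.9 N·m.
ω = 2π·3.76 = 23.62 rad/s, so P_max = T_max·ω = 3281 W.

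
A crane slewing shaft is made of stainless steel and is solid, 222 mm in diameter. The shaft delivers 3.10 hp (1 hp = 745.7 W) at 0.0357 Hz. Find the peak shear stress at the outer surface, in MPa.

ω = 2π·0.0357 = 0.2243 rad/s, so T = P/ω = 3.10×745.7 / 0.2243 = 10310 N·m.
J = πd⁴/32 = π(0.222)⁴/32 = 2.385×10^-4 m⁴.
τ_max = T·r/J = 10310 × 0.111 / 2.385×10^-4 = 4.797×10^6 Pa.

4.80 MPa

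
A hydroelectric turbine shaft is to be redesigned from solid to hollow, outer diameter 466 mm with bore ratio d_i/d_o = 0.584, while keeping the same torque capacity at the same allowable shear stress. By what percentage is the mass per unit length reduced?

28.4 %

Equal τ_max and T ⇒ the solid shaft needs d_s³ = d_o³(1−k⁴), so d_s = 466·(1−0.584⁴)^(1/3) = 447.2 mm.
Area ratio A_h/A_s = d_o²(1−k²)/d_s² = (1−k²)/(1−k⁴)^(2/3) = 0.7156.
Mass saving = 1 − 0.7156 = 28.4 %.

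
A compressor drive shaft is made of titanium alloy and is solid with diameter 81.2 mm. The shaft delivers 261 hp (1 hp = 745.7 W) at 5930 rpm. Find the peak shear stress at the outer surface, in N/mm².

ω = 2π·5930/60 = 621.0 rad/s, so T = P/ω = 261×745.7 / 621.0 = 313.4 N·m.
J = πd⁴/32 = π(0.0812)⁴/32 = 4.268×10^-6 m⁴.
τ_max = T·r/J = 313.4 × 0.0406 / 4.268×10^-6 = 2.981×10^6 Pa.

2.98 N/mm²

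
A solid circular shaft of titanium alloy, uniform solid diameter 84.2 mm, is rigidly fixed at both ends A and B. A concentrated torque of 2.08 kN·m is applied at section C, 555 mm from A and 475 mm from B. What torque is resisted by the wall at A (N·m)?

With uniform GJ and both ends fixed, compatibility θ_AC = θ_CB gives T_A·a = T_B·b, together with T_A + T_B = T₀.
T_A = T₀·b/(a+b) = 2080·475/1030 = 959.2 N·m; T_B = 1121 N·m.

959 N·m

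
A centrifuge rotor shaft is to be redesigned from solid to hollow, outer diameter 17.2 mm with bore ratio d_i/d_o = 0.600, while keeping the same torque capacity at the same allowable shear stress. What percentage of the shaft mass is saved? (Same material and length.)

Equal τ_max and T ⇒ the solid shaft needs d_s³ = d_o³(1−k⁴), so d_s = 17.2·(1−0.600⁴)^(1/3) = 16.42 mm.
Area ratio A_h/A_s = d_o²(1−k²)/d_s² = (1−k²)/(1−k⁴)^(2/3) = 0.7020.
Mass saving = 1 − 0.7020 = 29.8 %.

29.8 %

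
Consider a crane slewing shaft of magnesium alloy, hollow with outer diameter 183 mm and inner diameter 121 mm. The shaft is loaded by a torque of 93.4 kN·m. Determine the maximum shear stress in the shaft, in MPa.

J = π(d_o⁴ − d_i⁴)/32 = π(0.183⁴ − 0.121⁴)/32 = 8.906×10^-5 m⁴.
τ_max = T·r/J = 93400 × 0.0915 / 8.906×10^-5 = 9.596×10^7 Pa.

96.0 MPa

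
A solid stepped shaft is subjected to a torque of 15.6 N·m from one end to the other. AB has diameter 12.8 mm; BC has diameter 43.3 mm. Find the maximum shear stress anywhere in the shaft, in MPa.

37.9 MPa

Under the same torque, τ_max = 16T/(πd³) is largest where d is smallest — segment AB (d = 12.8 mm).
τ_max = 16·15.60/(π·(0.0128)³) = 3.788×10^7 Pa.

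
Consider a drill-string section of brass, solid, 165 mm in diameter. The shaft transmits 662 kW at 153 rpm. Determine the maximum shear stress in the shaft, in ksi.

ω = 2π·153/60 = 16.02 rad/s, so T = P/ω = 662×10³ / 16.02 = 41320 N·m.
J = πd⁴/32 = π(0.165)⁴/32 = 7.277×10^-5 m⁴.
τ_max = T·r/J = 41320 × 0.0825 / 7.277×10^-5 = 4.684×10^7 Pa.

6.79 ksi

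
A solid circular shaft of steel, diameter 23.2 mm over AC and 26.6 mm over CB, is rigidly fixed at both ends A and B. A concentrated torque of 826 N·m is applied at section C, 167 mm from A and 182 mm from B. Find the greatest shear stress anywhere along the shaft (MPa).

Compatibility: T_A·a/J_AC = T_B·b/J_CB with T_A + T_B = T₀.
J_AC = 2.84×10^-8 m⁴, J_CB = 4.92×10^-8 m⁴, so T_A = T₀·(J_AC/a)/((J_AC/a)+(J_CB/b)) = 319.4 N·m, T_B = 506.6 N·m.
τ in each portion: τ_AC = 1.30×10^8 Pa, τ_CB = 1.37×10^8 Pa; maximum is in CB.
τ_max = T_CB·r/J = 506.6·0.0133/4.92×10^-8 = 1.371×10^8 Pa.

137 MPa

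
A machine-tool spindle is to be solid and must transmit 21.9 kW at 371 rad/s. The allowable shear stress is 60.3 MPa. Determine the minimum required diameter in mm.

ω = 371 rad/s, so T = P/ω = 21.9×10³ / 371.0 = 59.03 N·m.
For a solid shaft τ_max = 16T/(πd³), so d = (16T/(π τ_allow))^(1/3) = (16·59.03/(π·6.03×10^7))^(1/3) = 0.01708 m.

17.1 mm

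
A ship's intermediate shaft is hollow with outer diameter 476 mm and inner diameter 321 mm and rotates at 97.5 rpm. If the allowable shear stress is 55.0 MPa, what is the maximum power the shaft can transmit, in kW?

9430 kW

J = π(d_o⁴ − d_i⁴)/32 = π(0.476⁴ − 0.321⁴)/32 = 3.998×10^-3 m⁴.
T_max = τ_allow·J/r = 5.50×10^7 × 3.998×10^-3 / 0.238 = 923800 N·m.
ω = 2π·97.5/60 = 10.21 rad/s, so P_max = T_max·ω = 9.432×10^6 W.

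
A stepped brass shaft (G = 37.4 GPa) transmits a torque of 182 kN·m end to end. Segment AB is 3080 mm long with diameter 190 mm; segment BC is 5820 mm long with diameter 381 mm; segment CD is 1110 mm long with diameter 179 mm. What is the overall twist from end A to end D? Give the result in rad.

J_AB = π(0.190)⁴/32 = 1.28×10^-4 m⁴; J_BC = π(0.381)⁴/32 = 2.07×10^-3 m⁴; J_CD = π(0.179)⁴/32 = 1.01×10^-4 m⁴.
θ = (T/G)·Σ L_i/J_i = (182000/37.4×10⁹)·(3.08/1.28×10^-4 + 5.82/2.07×10^-3 + 1.11/1.01×10^-4) = 0.1844 rad.

0.184 rad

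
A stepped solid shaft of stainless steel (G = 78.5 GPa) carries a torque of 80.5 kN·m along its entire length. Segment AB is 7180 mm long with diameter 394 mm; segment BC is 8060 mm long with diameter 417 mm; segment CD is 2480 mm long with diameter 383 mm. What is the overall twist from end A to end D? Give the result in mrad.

7.10 mrad

J_AB = π(0.394)⁴/32 = 2.37×10^-3 m⁴; J_BC = π(0.417)⁴/32 = 2.97×10^-3 m⁴; J_CD = π(0.383)⁴/32 = 2.11×10^-3 m⁴.
θ = (T/G)·Σ L_i/J_i = (80500/78.5×10⁹)·(7.18/2.37×10^-3 + 8.06/2.97×10^-3 + 2.48/2.11×10^-3) = 7.100×10^-3 rad.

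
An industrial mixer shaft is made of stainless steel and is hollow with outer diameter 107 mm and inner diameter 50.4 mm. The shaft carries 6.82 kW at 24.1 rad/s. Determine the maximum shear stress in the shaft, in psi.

ω = 24.1 rad/s, so T = P/ω = 6.82×10³ / 24.10 = 283.0 N·m.
J = π(d_o⁴ − d_i⁴)/32 = π(0.107⁴ − 0.0504⁴)/32 = 1.224×10^-5 m⁴.
τ_max = T·r/J = 283.0 × 0.0535 / 1.224×10^-5 = 1.237×10^6 Pa.

179 psi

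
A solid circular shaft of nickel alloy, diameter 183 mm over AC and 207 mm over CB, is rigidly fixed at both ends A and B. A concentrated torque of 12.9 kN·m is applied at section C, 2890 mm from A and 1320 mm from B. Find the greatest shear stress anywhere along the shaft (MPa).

5.79 MPa

Compatibility: T_A·a/J_AC = T_B·b/J_CB with T_A + T_B = T₀.
J_AC = 1.10×10^-4 m⁴, J_CB = 1.80×10^-4 m⁴, so T_A = T₀·(J_AC/a)/((J_AC/a)+(J_CB/b)) = 2814 N·m, T_B = 10090 N·m.
τ in each portion: τ_AC = 2.34×10^6 Pa, τ_CB = 5.79×10^6 Pa; maximum is in CB.
τ_max = T_CB·r/J = 10090·0.103/1.80×10^-4 = 5.791×10^6 Pa.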